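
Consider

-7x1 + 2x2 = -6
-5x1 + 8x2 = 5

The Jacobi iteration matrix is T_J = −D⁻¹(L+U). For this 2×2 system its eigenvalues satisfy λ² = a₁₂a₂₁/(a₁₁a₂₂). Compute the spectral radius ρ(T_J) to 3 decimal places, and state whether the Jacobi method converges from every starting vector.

0.423

a₁₂a₂₁/(a₁₁a₂₂) = (2)·(-5) / ((-7)·(8)) = 0.178571
ρ = √|0.178571| = √0.178571 = 0.423
ρ < 1, so Jacobi converges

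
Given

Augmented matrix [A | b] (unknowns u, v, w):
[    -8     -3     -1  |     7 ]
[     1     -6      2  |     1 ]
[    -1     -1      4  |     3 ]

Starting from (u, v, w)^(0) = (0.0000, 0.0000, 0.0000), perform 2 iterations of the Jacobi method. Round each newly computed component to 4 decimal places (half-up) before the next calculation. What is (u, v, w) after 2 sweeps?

(-0.9062, -0.0625, 0.4896)

Iteration 1:
  u = (7 - (-3)·0.0000 - (-1)·0.0000) / (-8) = -0.8750
  v = (1 - (1)·0.0000 - (2)·0.0000) / (-6) = -0.1667
  w = (3 - (-1)·0.0000 - (-1)·0.0000) / (4) = 0.7500
Iteration 2:
  u = (7 - (-3)·-0.1667 - (-1)·0.7500) / (-8) = -0.9062
  v = (1 - (1)·-0.8750 - (2)·0.7500) / (-6) = -0.0625
  w = (3 - (-1)·-0.8750 - (-1)·-0.1667) / (4) = 0.4896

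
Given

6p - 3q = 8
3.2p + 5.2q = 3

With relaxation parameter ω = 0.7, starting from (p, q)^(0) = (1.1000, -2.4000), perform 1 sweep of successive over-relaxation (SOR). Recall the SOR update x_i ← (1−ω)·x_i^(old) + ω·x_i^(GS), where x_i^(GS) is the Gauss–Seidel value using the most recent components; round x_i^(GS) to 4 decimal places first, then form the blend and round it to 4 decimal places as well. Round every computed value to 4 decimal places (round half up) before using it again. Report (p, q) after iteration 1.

(0.4233, -0.4985)

Iteration 1:
  p: GS value = (8 - (-3)·-2.4000) / (6) = 0.1333;  p ← (1−ω)·1.1000 + ω·0.1333 = 0.4233
  q: GS value = (3 - (3.2)·0.4233) / (5.2) = 0.3164;  q ← (1−ω)·-2.4000 + ω·0.3164 = -0.4985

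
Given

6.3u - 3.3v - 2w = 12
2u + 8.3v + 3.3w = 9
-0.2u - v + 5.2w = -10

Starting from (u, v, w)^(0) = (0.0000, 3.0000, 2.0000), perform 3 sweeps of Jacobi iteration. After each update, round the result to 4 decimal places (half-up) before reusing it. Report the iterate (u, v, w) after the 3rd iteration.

Iteration 1:
  u = (12 - (-3.3)·3.0000 - (-2)·2.0000) / (6.3) = 4.1111
  v = (9 - (2)·0.0000 - (3.3)·2.0000) / (8.3) = 0.2892
  w = (-10 - (-0.2)·0.0000 - (-1)·3.0000) / (5.2) = -1.3462
Iteration 2:
  u = (12 - (-3.3)·0.2892 - (-2)·-1.3462) / (6.3) = 1.6289
  v = (9 - (2)·4.1111 - (3.3)·-1.3462) / (8.3) = 0.6289
  w = (-10 - (-0.2)·4.1111 - (-1)·0.2892) / (5.2) = -1.7093
Iteration 3:
  u = (12 - (-3.3)·0.6289 - (-2)·-1.7093) / (6.3) = 1.6916
  v = (9 - (2)·1.6289 - (3.3)·-1.7093) / (8.3) = 1.3714
  w = (-10 - (-0.2)·1.6289 - (-1)·0.6289) / (5.2) = -1.7395

(1.6916, 1.3714, -1.7395)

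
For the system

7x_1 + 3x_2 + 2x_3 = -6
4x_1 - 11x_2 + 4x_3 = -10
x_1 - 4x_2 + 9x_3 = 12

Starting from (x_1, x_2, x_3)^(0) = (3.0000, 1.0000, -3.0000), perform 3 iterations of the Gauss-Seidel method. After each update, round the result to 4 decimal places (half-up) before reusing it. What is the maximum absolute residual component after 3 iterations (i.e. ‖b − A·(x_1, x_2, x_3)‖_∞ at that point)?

0.2712

Iteration 1:
  x_1 = (-6 - (3)·1.0000 - (2)·-3.0000) / (7) = -0.4286
  x_2 = (-10 - (4)·-0.4286 - (4)·-3.0000) / (-11) = -0.3377
  x_3 = (12 - (1)·-0.4286 - (-4)·-0.3377) / (9) = 1.2309
Iteration 2:
  x_1 = (-6 - (3)·-0.3377 - (2)·1.2309) / (7) = -1.0641
  x_2 = (-10 - (4)·-1.0641 - (4)·1.2309) / (-11) = 0.9697
  x_3 = (12 - (1)·-1.0641 - (-4)·0.9697) / (9) = 1.8825
Iteration 3:
  x_1 = (-6 - (3)·0.9697 - (2)·1.8825) / (7) = -1.8106
  x_2 = (-10 - (4)·-1.8106 - (4)·1.8825) / (-11) = 0.9352
  x_3 = (12 - (1)·-1.8106 - (-4)·0.9352) / (9) = 1.9502
Residual b − A·x = (-0.0318, -0.2712, -0.0004); ∞-norm = 0.2712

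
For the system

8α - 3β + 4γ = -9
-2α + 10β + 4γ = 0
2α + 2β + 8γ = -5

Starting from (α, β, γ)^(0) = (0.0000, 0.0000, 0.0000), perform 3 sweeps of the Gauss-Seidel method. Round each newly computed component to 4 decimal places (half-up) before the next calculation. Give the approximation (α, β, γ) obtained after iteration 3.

Iteration 1:
  α = (-9 - (-3)·0.0000 - (4)·0.0000) / (8) = -1.1250
  β = (0 - (-2)·-1.1250 - (4)·0.0000) / (10) = -0.2250
  γ = (-5 - (2)·-1.1250 - (2)·-0.2250) / (8) = -0.2875
Iteration 2:
  α = (-9 - (-3)·-0.2250 - (4)·-0.2875) / (8) = -1.0656
  β = (0 - (-2)·-1.0656 - (4)·-0.2875) / (10) = -0.0981
  γ = (-5 - (2)·-1.0656 - (2)·-0.0981) / (8) = -0.3341
Iteration 3:
  α = (-9 - (-3)·-0.0981 - (4)·-0.3341) / (8) = -0.9947
  β = (0 - (-2)·-0.9947 - (4)·-0.3341) / (10) = -0.0653
  γ = (-5 - (2)·-0.9947 - (2)·-0.0653) / (8) = -0.3600

(-0.9947, -0.0653, -0.3600)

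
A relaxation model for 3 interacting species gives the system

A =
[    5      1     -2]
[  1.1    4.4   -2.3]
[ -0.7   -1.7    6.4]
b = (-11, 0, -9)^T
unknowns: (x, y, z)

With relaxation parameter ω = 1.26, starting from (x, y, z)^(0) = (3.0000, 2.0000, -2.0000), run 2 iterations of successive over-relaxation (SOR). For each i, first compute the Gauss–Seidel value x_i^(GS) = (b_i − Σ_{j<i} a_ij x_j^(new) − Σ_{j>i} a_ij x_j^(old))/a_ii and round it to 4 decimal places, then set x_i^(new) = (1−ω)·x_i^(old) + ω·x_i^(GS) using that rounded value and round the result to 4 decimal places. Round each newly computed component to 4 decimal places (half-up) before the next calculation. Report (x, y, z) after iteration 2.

Iteration 1:
  x: GS value = (-11 - (1)·2.0000 - (-2)·-2.0000) / (5) = -3.4000;  x ← (1−ω)·3.0000 + ω·-3.4000 = -5.0640
  y: GS value = (0 - (1.1)·-5.0640 - (-2.3)·-2.0000) / (4.4) = 0.2205;  y ← (1−ω)·2.0000 + ω·0.2205 = -0.2422
  z: GS value = (-9 - (-0.7)·-5.0640 - (-1.7)·-0.2422) / (6.4) = -2.0245;  z ← (1−ω)·-2.0000 + ω·-2.0245 = -2.0309
Iteration 2:
  x: GS value = (-11 - (1)·-0.2422 - (-2)·-2.0309) / (5) = -2.9639;  x ← (1−ω)·-5.0640 + ω·-2.9639 = -2.4179
  y: GS value = (0 - (1.1)·-2.4179 - (-2.3)·-2.0309) / (4.4) = -0.4571;  y ← (1−ω)·-0.2422 + ω·-0.4571 = -0.5130
  z: GS value = (-9 - (-0.7)·-2.4179 - (-1.7)·-0.5130) / (6.4) = -1.8070;  z ← (1−ω)·-2.0309 + ω·-1.8070 = -1.7488

(-2.4179, -0.5130, -1.7488)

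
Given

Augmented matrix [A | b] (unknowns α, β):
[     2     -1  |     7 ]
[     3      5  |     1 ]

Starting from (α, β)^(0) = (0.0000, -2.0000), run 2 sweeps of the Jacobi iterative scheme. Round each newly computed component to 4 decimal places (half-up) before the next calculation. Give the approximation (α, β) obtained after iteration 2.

(3.6000, -1.3000)

Iteration 1:
  α = (7 - (-1)·-2.0000) / (2) = 2.5000
  β = (1 - (3)·0.0000) / (5) = 0.2000
Iteration 2:
  α = (7 - (-1)·0.2000) / (2) = 3.6000
  β = (1 - (3)·2.5000) / (5) = -1.3000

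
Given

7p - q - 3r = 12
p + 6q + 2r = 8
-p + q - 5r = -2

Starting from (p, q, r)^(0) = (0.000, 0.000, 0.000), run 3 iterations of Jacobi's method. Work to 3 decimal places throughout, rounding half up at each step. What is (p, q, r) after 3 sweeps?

Iteration 1:
  p = (12 - (-1)·0.000 - (-3)·0.000) / (7) = 1.714
  q = (8 - (1)·0.000 - (2)·0.000) / (6) = 1.333
  r = (-2 - (-1)·0.000 - (1)·0.000) / (-5) = 0.400
Iteration 2:
  p = (12 - (-1)·1.333 - (-3)·0.400) / (7) = 2.076
  q = (8 - (1)·1.714 - (2)·0.400) / (6) = 0.914
  r = (-2 - (-1)·1.714 - (1)·1.333) / (-5) = 0.324
Iteration 3:
  p = (12 - (-1)·0.914 - (-3)·0.324) / (7) = 1.984
  q = (8 - (1)·2.076 - (2)·0.324) / (6) = 0.879
  r = (-2 - (-1)·2.076 - (1)·0.914) / (-5) = 0.168

(1.984, 0.879, 0.168)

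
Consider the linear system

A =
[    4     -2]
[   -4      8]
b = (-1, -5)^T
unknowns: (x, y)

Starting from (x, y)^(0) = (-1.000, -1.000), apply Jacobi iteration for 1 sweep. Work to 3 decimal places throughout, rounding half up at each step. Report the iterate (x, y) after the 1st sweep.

Iteration 1:
  x = (-1 - (-2)·-1.000) / (4) = -0.750
  y = (-5 - (-4)·-1.000) / (8) = -1.125

(-0.750, -1.125)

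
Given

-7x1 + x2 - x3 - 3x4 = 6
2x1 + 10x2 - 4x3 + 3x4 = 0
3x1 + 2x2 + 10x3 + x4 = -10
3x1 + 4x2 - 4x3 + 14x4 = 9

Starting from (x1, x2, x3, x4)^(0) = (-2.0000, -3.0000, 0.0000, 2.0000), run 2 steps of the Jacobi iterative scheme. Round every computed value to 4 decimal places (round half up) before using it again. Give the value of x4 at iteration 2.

1.1592

Iteration 1:
  x1 = (6 - (1)·-3.0000 - (-1)·0.0000 - (-3)·2.0000) / (-7) = -2.1429
  x2 = (0 - (2)·-2.0000 - (-4)·0.0000 - (3)·2.0000) / (10) = -0.2000
  x3 = (-10 - (3)·-2.0000 - (2)·-3.0000 - (1)·2.0000) / (10) = 0.0000
  x4 = (9 - (3)·-2.0000 - (4)·-3.0000 - (-4)·0.0000) / (14) = 1.9286
Iteration 2:
  x1 = (6 - (1)·-0.2000 - (-1)·0.0000 - (-3)·1.9286) / (-7) = -1.7123
  x2 = (0 - (2)·-2.1429 - (-4)·0.0000 - (3)·1.9286) / (10) = -0.1500
  x3 = (-10 - (3)·-2.1429 - (2)·-0.2000 - (1)·1.9286) / (10) = -0.5100
  x4 = (9 - (3)·-2.1429 - (4)·-0.2000 - (-4)·0.0000) / (14) = 1.1592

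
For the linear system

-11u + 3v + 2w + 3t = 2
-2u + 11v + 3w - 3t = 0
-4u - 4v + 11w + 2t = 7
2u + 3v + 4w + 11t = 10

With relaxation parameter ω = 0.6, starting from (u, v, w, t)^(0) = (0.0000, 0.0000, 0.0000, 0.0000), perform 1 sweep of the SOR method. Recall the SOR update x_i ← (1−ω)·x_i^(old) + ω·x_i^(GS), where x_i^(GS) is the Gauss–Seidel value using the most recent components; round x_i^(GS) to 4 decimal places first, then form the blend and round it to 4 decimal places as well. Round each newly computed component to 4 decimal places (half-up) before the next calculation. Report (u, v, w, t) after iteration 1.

(-0.1091, -0.0119, 0.3554, 0.4817)

Iteration 1:
  u: GS value = (2 - (3)·0.0000 - (2)·0.0000 - (3)·0.0000) / (-11) = -0.1818;  u ← (1−ω)·0.0000 + ω·-0.1818 = -0.1091
  v: GS value = (0 - (-2)·-0.1091 - (3)·0.0000 - (-3)·0.0000) / (11) = -0.0198;  v ← (1−ω)·0.0000 + ω·-0.0198 = -0.0119
  w: GS value = (7 - (-4)·-0.1091 - (-4)·-0.0119 - (2)·0.0000) / (11) = 0.5924;  w ← (1−ω)·0.0000 + ω·0.5924 = 0.3554
  t: GS value = (10 - (2)·-0.1091 - (3)·-0.0119 - (4)·0.3554) / (11) = 0.8029;  t ← (1−ω)·0.0000 + ω·0.8029 = 0.4817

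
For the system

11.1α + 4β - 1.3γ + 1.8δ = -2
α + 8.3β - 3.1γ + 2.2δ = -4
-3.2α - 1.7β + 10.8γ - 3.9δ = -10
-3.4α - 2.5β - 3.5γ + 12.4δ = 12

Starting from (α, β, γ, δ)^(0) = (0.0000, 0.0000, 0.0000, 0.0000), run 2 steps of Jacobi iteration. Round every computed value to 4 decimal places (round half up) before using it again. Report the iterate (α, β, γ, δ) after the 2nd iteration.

(-0.2719, -1.0625, -0.7057, 0.5598)

Iteration 1:
  α = (-2 - (4)·0.0000 - (-1.3)·0.0000 - (1.8)·0.0000) / (11.1) = -0.1802
  β = (-4 - (1)·0.0000 - (-3.1)·0.0000 - (2.2)·0.0000) / (8.3) = -0.4819
  γ = (-10 - (-3.2)·0.0000 - (-1.7)·0.0000 - (-3.9)·0.0000) / (10.8) = -0.9259
  δ = (12 - (-3.4)·0.0000 - (-2.5)·0.0000 - (-3.5)·0.0000) / (12.4) = 0.9677
Iteration 2:
  α = (-2 - (4)·-0.4819 - (-1.3)·-0.9259 - (1.8)·0.9677) / (11.1) = -0.2719
  β = (-4 - (1)·-0.1802 - (-3.1)·-0.9259 - (2.2)·0.9677) / (8.3) = -1.0625
  γ = (-10 - (-3.2)·-0.1802 - (-1.7)·-0.4819 - (-3.9)·0.9677) / (10.8) = -0.7057
  δ = (12 - (-3.4)·-0.1802 - (-2.5)·-0.4819 - (-3.5)·-0.9259) / (12.4) = 0.5598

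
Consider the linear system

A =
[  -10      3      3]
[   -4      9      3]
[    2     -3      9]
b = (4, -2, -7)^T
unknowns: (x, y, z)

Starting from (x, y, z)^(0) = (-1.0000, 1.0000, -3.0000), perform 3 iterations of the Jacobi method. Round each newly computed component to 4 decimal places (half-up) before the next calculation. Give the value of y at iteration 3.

Iteration 1:
  x = (4 - (3)·1.0000 - (3)·-3.0000) / (-10) = -1.0000
  y = (-2 - (-4)·-1.0000 - (3)·-3.0000) / (9) = 0.3333
  z = (-7 - (2)·-1.0000 - (-3)·1.0000) / (9) = -0.2222
Iteration 2:
  x = (4 - (3)·0.3333 - (3)·-0.2222) / (-10) = -0.3667
  y = (-2 - (-4)·-1.0000 - (3)·-0.2222) / (9) = -0.5926
  z = (-7 - (2)·-1.0000 - (-3)·0.3333) / (9) = -0.4445
Iteration 3:
  x = (4 - (3)·-0.5926 - (3)·-0.4445) / (-10) = -0.7111
  y = (-2 - (-4)·-0.3667 - (3)·-0.4445) / (9) = -0.2370
  z = (-7 - (2)·-0.3667 - (-3)·-0.5926) / (9) = -0.8938

-0.2370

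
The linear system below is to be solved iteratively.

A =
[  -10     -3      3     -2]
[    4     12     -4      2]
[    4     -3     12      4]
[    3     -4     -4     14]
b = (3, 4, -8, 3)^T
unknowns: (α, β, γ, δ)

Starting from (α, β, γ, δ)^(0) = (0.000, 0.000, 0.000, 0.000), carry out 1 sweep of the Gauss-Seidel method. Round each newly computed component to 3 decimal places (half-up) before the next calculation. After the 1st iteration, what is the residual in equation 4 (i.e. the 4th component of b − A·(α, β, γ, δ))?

Iteration 1:
  α = (3 - (-3)·0.000 - (3)·0.000 - (-2)·0.000) / (-10) = -0.300
  β = (4 - (4)·-0.300 - (-4)·0.000 - (2)·0.000) / (12) = 0.433
  γ = (-8 - (4)·-0.300 - (-3)·0.433 - (4)·0.000) / (12) = -0.458
  δ = (3 - (3)·-0.300 - (-4)·0.433 - (-4)·-0.458) / (14) = 0.271
Residual b − A·x = (3.215, -2.370, -1.089, 0.006)

0.006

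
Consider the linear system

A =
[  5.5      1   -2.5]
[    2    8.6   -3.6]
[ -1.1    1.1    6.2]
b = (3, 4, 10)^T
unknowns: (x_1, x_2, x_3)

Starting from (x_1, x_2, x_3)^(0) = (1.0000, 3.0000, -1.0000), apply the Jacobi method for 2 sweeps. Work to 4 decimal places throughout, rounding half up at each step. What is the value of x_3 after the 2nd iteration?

1.5653

Iteration 1:
  x_1 = (3 - (1)·3.0000 - (-2.5)·-1.0000) / (5.5) = -0.4545
  x_2 = (4 - (2)·1.0000 - (-3.6)·-1.0000) / (8.6) = -0.1860
  x_3 = (10 - (-1.1)·1.0000 - (1.1)·3.0000) / (6.2) = 1.2581
Iteration 2:
  x_1 = (3 - (1)·-0.1860 - (-2.5)·1.2581) / (5.5) = 1.1511
  x_2 = (4 - (2)·-0.4545 - (-3.6)·1.2581) / (8.6) = 1.0975
  x_3 = (10 - (-1.1)·-0.4545 - (1.1)·-0.1860) / (6.2) = 1.5653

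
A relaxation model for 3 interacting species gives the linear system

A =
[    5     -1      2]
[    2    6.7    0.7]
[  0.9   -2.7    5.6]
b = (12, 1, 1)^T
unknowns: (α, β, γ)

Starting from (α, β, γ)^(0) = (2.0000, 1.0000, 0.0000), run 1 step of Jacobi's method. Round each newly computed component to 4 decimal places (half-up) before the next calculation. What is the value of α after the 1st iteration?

Iteration 1:
  α = (12 - (-1)·1.0000 - (2)·0.0000) / (5) = 2.6000
  β = (1 - (2)·2.0000 - (0.7)·0.0000) / (6.7) = -0.4478
  γ = (1 - (0.9)·2.0000 - (-2.7)·1.0000) / (5.6) = 0.3393

2.6000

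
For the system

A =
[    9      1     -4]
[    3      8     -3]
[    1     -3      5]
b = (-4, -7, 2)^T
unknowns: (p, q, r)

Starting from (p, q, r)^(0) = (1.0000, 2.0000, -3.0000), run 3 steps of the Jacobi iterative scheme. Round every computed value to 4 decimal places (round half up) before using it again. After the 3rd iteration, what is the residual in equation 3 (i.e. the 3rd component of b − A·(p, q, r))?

Iteration 1:
  p = (-4 - (1)·2.0000 - (-4)·-3.0000) / (9) = -2.0000
  q = (-7 - (3)·1.0000 - (-3)·-3.0000) / (8) = -2.3750
  r = (2 - (1)·1.0000 - (-3)·2.0000) / (5) = 1.4000
Iteration 2:
  p = (-4 - (1)·-2.3750 - (-4)·1.4000) / (9) = 0.4417
  q = (-7 - (3)·-2.0000 - (-3)·1.4000) / (8) = 0.4000
  r = (2 - (1)·-2.0000 - (-3)·-2.3750) / (5) = -0.6250
Iteration 3:
  p = (-4 - (1)·0.4000 - (-4)·-0.6250) / (9) = -0.7667
  q = (-7 - (3)·0.4417 - (-3)·-0.6250) / (8) = -1.2750
  r = (2 - (1)·0.4417 - (-3)·0.4000) / (5) = 0.5517
Residual b − A·x = (6.3821, 7.1552, -3.8168)

-3.8168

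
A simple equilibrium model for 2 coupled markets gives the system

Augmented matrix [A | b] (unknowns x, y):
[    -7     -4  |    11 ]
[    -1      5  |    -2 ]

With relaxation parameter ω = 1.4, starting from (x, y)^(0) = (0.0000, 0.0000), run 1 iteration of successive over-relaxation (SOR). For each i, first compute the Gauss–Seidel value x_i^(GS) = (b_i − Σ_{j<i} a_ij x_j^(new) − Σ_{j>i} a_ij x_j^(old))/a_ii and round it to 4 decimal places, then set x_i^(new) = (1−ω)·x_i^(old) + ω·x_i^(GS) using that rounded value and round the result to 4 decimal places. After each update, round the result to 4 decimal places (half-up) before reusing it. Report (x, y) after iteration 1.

Iteration 1:
  x: GS value = (11 - (-4)·0.0000) / (-7) = -1.5714;  x ← (1−ω)·0.0000 + ω·-1.5714 = -2.2000
  y: GS value = (-2 - (-1)·-2.2000) / (5) = -0.8400;  y ← (1−ω)·0.0000 + ω·-0.8400 = -1.1760

(-2.2000, -1.1760)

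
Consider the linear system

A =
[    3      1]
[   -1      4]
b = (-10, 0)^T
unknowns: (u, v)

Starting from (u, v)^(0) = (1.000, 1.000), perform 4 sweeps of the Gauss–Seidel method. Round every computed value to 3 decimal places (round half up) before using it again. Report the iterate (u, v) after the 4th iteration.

Iteration 1:
  u = (-10 - (1)·1.000) / (3) = -3.667
  v = (0 - (-1)·-3.667) / (4) = -0.917
Iteration 2:
  u = (-10 - (1)·-0.917) / (3) = -3.028
  v = (0 - (-1)·-3.028) / (4) = -0.757
Iteration 3:
  u = (-10 - (1)·-0.757) / (3) = -3.081
  v = (0 - (-1)·-3.081) / (4) = -0.770
Iteration 4:
  u = (-10 - (1)·-0.770) / (3) = -3.077
  v = (0 - (-1)·-3.077) / (4) = -0.769

(-3.077, -0.769)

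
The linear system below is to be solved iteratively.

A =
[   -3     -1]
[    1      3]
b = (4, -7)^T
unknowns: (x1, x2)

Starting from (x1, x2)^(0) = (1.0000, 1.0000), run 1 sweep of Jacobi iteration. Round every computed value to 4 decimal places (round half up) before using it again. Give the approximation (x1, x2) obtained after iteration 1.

Iteration 1:
  x1 = (4 - (-1)·1.0000) / (-3) = -1.6667
  x2 = (-7 - (1)·1.0000) / (3) = -2.6667

(-1.6667, -2.6667)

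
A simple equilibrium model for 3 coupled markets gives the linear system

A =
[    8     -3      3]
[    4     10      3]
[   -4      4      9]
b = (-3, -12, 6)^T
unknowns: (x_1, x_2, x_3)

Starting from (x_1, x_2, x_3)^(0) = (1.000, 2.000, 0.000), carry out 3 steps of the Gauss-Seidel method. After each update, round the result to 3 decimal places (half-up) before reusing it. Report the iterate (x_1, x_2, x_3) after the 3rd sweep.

Iteration 1:
  x_1 = (-3 - (-3)·2.000 - (3)·0.000) / (8) = 0.375
  x_2 = (-12 - (4)·0.375 - (3)·0.000) / (10) = -1.350
  x_3 = (6 - (-4)·0.375 - (4)·-1.350) / (9) = 1.433
Iteration 2:
  x_1 = (-3 - (-3)·-1.350 - (3)·1.433) / (8) = -1.419
  x_2 = (-12 - (4)·-1.419 - (3)·1.433) / (10) = -1.062
  x_3 = (6 - (-4)·-1.419 - (4)·-1.062) / (9) = 0.508
Iteration 3:
  x_1 = (-3 - (-3)·-1.062 - (3)·0.508) / (8) = -0.964
  x_2 = (-12 - (4)·-0.964 - (3)·0.508) / (10) = -0.967
  x_3 = (6 - (-4)·-0.964 - (4)·-0.967) / (9) = 0.668

(-0.964, -0.967, 0.668)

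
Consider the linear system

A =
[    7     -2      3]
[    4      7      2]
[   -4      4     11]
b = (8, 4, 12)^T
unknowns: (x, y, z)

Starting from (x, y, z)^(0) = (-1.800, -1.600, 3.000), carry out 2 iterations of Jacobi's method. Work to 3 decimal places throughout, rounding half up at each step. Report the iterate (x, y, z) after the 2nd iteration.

(0.919, 0.623, 0.603)

Iteration 1:
  x = (8 - (-2)·-1.600 - (3)·3.000) / (7) = -0.600
  y = (4 - (4)·-1.800 - (2)·3.000) / (7) = 0.743
  z = (12 - (-4)·-1.800 - (4)·-1.600) / (11) = 1.018
Iteration 2:
  x = (8 - (-2)·0.743 - (3)·1.018) / (7) = 0.919
  y = (4 - (4)·-0.600 - (2)·1.018) / (7) = 0.623
  z = (12 - (-4)·-0.600 - (4)·0.743) / (11) = 0.603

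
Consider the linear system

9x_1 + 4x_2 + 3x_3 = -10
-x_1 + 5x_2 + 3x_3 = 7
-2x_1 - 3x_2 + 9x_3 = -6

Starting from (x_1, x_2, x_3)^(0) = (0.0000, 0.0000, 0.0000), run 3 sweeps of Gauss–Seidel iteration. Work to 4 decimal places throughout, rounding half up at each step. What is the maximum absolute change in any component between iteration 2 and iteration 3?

0.1089

Iteration 1:
  x_1 = (-10 - (4)·0.0000 - (3)·0.0000) / (9) = -1.1111
  x_2 = (7 - (-1)·-1.1111 - (3)·0.0000) / (5) = 1.1778
  x_3 = (-6 - (-2)·-1.1111 - (-3)·1.1778) / (9) = -0.5210
Iteration 2:
  x_1 = (-10 - (4)·1.1778 - (3)·-0.5210) / (9) = -1.4609
  x_2 = (7 - (-1)·-1.4609 - (3)·-0.5210) / (5) = 1.4204
  x_3 = (-6 - (-2)·-1.4609 - (-3)·1.4204) / (9) = -0.5178
Iteration 3:
  x_1 = (-10 - (4)·1.4204 - (3)·-0.5178) / (9) = -1.5698
  x_2 = (7 - (-1)·-1.5698 - (3)·-0.5178) / (5) = 1.3967
  x_3 = (-6 - (-2)·-1.5698 - (-3)·1.3967) / (9) = -0.5499
Change: (-0.1089, -0.0237, -0.0321) → max |·| = 0.1089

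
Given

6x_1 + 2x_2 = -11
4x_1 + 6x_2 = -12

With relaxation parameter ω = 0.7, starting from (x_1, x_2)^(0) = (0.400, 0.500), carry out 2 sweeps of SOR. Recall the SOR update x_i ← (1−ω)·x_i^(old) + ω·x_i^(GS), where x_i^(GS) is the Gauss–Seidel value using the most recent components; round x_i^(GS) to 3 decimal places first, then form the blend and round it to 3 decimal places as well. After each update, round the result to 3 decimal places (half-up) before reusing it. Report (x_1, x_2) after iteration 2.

(-1.515, -0.889)

Iteration 1:
  x_1: GS value = (-11 - (2)·0.500) / (6) = -2.000;  x_1 ← (1−ω)·0.400 + ω·-2.000 = -1.280
  x_2: GS value = (-12 - (4)·-1.280) / (6) = -1.147;  x_2 ← (1−ω)·0.500 + ω·-1.147 = -0.653
Iteration 2:
  x_1: GS value = (-11 - (2)·-0.653) / (6) = -1.616;  x_1 ← (1−ω)·-1.280 + ω·-1.616 = -1.515
  x_2: GS value = (-12 - (4)·-1.515) / (6) = -0.990;  x_2 ← (1−ω)·-0.653 + ω·-0.990 = -0.889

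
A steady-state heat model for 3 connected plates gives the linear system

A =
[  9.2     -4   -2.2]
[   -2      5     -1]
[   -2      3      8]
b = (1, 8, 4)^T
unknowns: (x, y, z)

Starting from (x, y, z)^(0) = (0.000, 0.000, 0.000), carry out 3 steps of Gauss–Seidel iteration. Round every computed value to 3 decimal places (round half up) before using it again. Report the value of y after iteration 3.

Iteration 1:
  x = (1 - (-4)·0.000 - (-2.2)·0.000) / (9.2) = 0.109
  y = (8 - (-2)·0.109 - (-1)·0.000) / (5) = 1.644
  z = (4 - (-2)·0.109 - (3)·1.644) / (8) = -0.089
Iteration 2:
  x = (1 - (-4)·1.644 - (-2.2)·-0.089) / (9.2) = 0.802
  y = (8 - (-2)·0.802 - (-1)·-0.089) / (5) = 1.903
  z = (4 - (-2)·0.802 - (3)·1.903) / (8) = -0.013
Iteration 3:
  x = (1 - (-4)·1.903 - (-2.2)·-0.013) / (9.2) = 0.933
  y = (8 - (-2)·0.933 - (-1)·-0.013) / (5) = 1.971
  z = (4 - (-2)·0.933 - (3)·1.971) / (8) = -0.006

1.971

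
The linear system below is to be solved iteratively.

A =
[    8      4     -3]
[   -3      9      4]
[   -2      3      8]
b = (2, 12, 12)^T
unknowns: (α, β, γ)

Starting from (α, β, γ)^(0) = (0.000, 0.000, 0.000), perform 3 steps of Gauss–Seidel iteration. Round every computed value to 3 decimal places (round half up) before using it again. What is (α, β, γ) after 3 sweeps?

Iteration 1:
  α = (2 - (4)·0.000 - (-3)·0.000) / (8) = 0.250
  β = (12 - (-3)·0.250 - (4)·0.000) / (9) = 1.417
  γ = (12 - (-2)·0.250 - (3)·1.417) / (8) = 1.031
Iteration 2:
  α = (2 - (4)·1.417 - (-3)·1.031) / (8) = -0.072
  β = (12 - (-3)·-0.072 - (4)·1.031) / (9) = 0.851
  γ = (12 - (-2)·-0.072 - (3)·0.851) / (8) = 1.163
Iteration 3:
  α = (2 - (4)·0.851 - (-3)·1.163) / (8) = 0.261
  β = (12 - (-3)·0.261 - (4)·1.163) / (9) = 0.903
  γ = (12 - (-2)·0.261 - (3)·0.903) / (8) = 1.227

(0.261, 0.903, 1.227)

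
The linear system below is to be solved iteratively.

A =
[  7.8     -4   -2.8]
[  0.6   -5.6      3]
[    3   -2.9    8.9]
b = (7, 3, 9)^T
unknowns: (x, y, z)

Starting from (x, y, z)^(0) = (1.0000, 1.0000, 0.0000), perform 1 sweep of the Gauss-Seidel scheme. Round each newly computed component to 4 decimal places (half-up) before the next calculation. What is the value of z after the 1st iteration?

Iteration 1:
  x = (7 - (-4)·1.0000 - (-2.8)·0.0000) / (7.8) = 1.4103
  y = (3 - (0.6)·1.4103 - (3)·0.0000) / (-5.6) = -0.3846
  z = (9 - (3)·1.4103 - (-2.9)·-0.3846) / (8.9) = 0.4105

0.4105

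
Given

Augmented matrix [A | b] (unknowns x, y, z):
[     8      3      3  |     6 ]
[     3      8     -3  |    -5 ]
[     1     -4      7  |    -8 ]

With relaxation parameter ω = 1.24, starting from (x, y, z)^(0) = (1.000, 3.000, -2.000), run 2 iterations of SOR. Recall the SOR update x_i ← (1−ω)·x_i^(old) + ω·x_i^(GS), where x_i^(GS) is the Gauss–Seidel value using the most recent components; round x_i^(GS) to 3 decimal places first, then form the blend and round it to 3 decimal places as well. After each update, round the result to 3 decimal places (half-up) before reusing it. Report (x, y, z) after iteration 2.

(3.340, -3.009, -3.476)

Iteration 1:
  x: GS value = (6 - (3)·3.000 - (3)·-2.000) / (8) = 0.375;  x ← (1−ω)·1.000 + ω·0.375 = 0.225
  y: GS value = (-5 - (3)·0.225 - (-3)·-2.000) / (8) = -1.459;  y ← (1−ω)·3.000 + ω·-1.459 = -2.529
  z: GS value = (-8 - (1)·0.225 - (-4)·-2.529) / (7) = -2.620;  z ← (1−ω)·-2.000 + ω·-2.620 = -2.769
Iteration 2:
  x: GS value = (6 - (3)·-2.529 - (3)·-2.769) / (8) = 2.737;  x ← (1−ω)·0.225 + ω·2.737 = 3.340
  y: GS value = (-5 - (3)·3.340 - (-3)·-2.769) / (8) = -2.916;  y ← (1−ω)·-2.529 + ω·-2.916 = -3.009
  z: GS value = (-8 - (1)·3.340 - (-4)·-3.009) / (7) = -3.339;  z ← (1−ω)·-2.769 + ω·-3.339 = -3.476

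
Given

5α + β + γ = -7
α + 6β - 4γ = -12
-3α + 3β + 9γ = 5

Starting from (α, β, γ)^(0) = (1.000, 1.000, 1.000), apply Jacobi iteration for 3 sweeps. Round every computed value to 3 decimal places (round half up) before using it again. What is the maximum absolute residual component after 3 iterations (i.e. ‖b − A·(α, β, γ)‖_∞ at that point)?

Iteration 1:
  α = (-7 - (1)·1.000 - (1)·1.000) / (5) = -1.800
  β = (-12 - (1)·1.000 - (-4)·1.000) / (6) = -1.500
  γ = (5 - (-3)·1.000 - (3)·1.000) / (9) = 0.556
Iteration 2:
  α = (-7 - (1)·-1.500 - (1)·0.556) / (5) = -1.211
  β = (-12 - (1)·-1.800 - (-4)·0.556) / (6) = -1.329
  γ = (5 - (-3)·-1.800 - (3)·-1.500) / (9) = 0.456
Iteration 3:
  α = (-7 - (1)·-1.329 - (1)·0.456) / (5) = -1.225
  β = (-12 - (1)·-1.211 - (-4)·0.456) / (6) = -1.494
  γ = (5 - (-3)·-1.211 - (3)·-1.329) / (9) = 0.595
Residual b − A·x = (0.024, 0.569, 0.452); ∞-norm = 0.569

0.569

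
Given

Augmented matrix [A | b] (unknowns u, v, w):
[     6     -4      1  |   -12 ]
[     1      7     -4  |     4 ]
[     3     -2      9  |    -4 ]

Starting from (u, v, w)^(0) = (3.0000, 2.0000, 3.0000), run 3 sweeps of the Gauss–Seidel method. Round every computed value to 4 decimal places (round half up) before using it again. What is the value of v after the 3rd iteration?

Iteration 1:
  u = (-12 - (-4)·2.0000 - (1)·3.0000) / (6) = -1.1667
  v = (4 - (1)·-1.1667 - (-4)·3.0000) / (7) = 2.4524
  w = (-4 - (3)·-1.1667 - (-2)·2.4524) / (9) = 0.4894
Iteration 2:
  u = (-12 - (-4)·2.4524 - (1)·0.4894) / (6) = -0.4466
  v = (4 - (1)·-0.4466 - (-4)·0.4894) / (7) = 0.9149
  w = (-4 - (3)·-0.4466 - (-2)·0.9149) / (9) = -0.0923
Iteration 3:
  u = (-12 - (-4)·0.9149 - (1)·-0.0923) / (6) = -1.3747
  v = (4 - (1)·-1.3747 - (-4)·-0.0923) / (7) = 0.7151
  w = (-4 - (3)·-1.3747 - (-2)·0.7151) / (9) = 0.1727

0.7151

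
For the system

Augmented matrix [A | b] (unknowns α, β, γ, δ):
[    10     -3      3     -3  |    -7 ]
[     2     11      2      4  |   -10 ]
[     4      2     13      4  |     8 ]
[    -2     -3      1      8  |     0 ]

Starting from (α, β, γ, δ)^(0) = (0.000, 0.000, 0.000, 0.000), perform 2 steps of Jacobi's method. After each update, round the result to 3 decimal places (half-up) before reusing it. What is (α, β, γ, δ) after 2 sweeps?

Iteration 1:
  α = (-7 - (-3)·0.000 - (3)·0.000 - (-3)·0.000) / (10) = -0.700
  β = (-10 - (2)·0.000 - (2)·0.000 - (4)·0.000) / (11) = -0.909
  γ = (8 - (4)·0.000 - (2)·0.000 - (4)·0.000) / (13) = 0.615
  δ = (0 - (-2)·0.000 - (-3)·0.000 - (1)·0.000) / (8) = 0.000
Iteration 2:
  α = (-7 - (-3)·-0.909 - (3)·0.615 - (-3)·0.000) / (10) = -1.157
  β = (-10 - (2)·-0.700 - (2)·0.615 - (4)·0.000) / (11) = -0.894
  γ = (8 - (4)·-0.700 - (2)·-0.909 - (4)·0.000) / (13) = 0.971
  δ = (0 - (-2)·-0.700 - (-3)·-0.909 - (1)·0.615) / (8) = -0.593

(-1.157, -0.894, 0.971, -0.593)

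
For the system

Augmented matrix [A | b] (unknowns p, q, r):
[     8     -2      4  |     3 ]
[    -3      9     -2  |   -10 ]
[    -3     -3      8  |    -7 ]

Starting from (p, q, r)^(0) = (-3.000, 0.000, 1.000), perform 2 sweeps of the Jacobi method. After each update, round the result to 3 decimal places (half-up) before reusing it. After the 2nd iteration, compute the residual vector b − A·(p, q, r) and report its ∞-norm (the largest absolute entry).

3.958

Iteration 1:
  p = (3 - (-2)·0.000 - (4)·1.000) / (8) = -0.125
  q = (-10 - (-3)·-3.000 - (-2)·1.000) / (9) = -1.889
  r = (-7 - (-3)·-3.000 - (-3)·0.000) / (8) = -2.000
Iteration 2:
  p = (3 - (-2)·-1.889 - (4)·-2.000) / (8) = 0.903
  q = (-10 - (-3)·-0.125 - (-2)·-2.000) / (9) = -1.597
  r = (-7 - (-3)·-0.125 - (-3)·-1.889) / (8) = -1.630
Residual b − A·x = (-0.898, 3.822, 3.958); ∞-norm = 3.958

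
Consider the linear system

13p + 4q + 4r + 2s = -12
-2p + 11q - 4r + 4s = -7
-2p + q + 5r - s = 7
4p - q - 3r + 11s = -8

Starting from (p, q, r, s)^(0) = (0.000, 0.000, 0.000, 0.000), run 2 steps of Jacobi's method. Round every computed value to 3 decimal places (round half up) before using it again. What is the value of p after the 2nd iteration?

-1.046

Iteration 1:
  p = (-12 - (4)·0.000 - (4)·0.000 - (2)·0.000) / (13) = -0.923
  q = (-7 - (-2)·0.000 - (-4)·0.000 - (4)·0.000) / (11) = -0.636
  r = (7 - (-2)·0.000 - (1)·0.000 - (-1)·0.000) / (5) = 1.400
  s = (-8 - (4)·0.000 - (-1)·0.000 - (-3)·0.000) / (11) = -0.727
Iteration 2:
  p = (-12 - (4)·-0.636 - (4)·1.400 - (2)·-0.727) / (13) = -1.046
  q = (-7 - (-2)·-0.923 - (-4)·1.400 - (4)·-0.727) / (11) = -0.031
  r = (7 - (-2)·-0.923 - (1)·-0.636 - (-1)·-0.727) / (5) = 1.013
  s = (-8 - (4)·-0.923 - (-1)·-0.636 - (-3)·1.400) / (11) = -0.068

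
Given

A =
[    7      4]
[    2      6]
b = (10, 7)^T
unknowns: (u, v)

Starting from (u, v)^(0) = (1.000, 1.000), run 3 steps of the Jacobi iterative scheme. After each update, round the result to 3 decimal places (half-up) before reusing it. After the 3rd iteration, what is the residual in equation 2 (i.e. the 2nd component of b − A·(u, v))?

Iteration 1:
  u = (10 - (4)·1.000) / (7) = 0.857
  v = (7 - (2)·1.000) / (6) = 0.833
Iteration 2:
  u = (10 - (4)·0.833) / (7) = 0.953
  v = (7 - (2)·0.857) / (6) = 0.881
Iteration 3:
  u = (10 - (4)·0.881) / (7) = 0.925
  v = (7 - (2)·0.953) / (6) = 0.849
Residual b − A·x = (0.129, 0.056)

0.056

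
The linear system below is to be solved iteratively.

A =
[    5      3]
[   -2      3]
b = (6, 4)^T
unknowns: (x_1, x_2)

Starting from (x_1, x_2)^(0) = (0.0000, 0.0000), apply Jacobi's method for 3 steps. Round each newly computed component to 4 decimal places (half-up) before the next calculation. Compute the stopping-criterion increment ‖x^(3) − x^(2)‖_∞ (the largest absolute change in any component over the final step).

0.5333

Iteration 1:
  x_1 = (6 - (3)·0.0000) / (5) = 1.2000
  x_2 = (4 - (-2)·0.0000) / (3) = 1.3333
Iteration 2:
  x_1 = (6 - (3)·1.3333) / (5) = 0.4000
  x_2 = (4 - (-2)·1.2000) / (3) = 2.1333
Iteration 3:
  x_1 = (6 - (3)·2.1333) / (5) = -0.0800
  x_2 = (4 - (-2)·0.4000) / (3) = 1.6000
Change: (-0.4800, -0.5333) → max |·| = 0.5333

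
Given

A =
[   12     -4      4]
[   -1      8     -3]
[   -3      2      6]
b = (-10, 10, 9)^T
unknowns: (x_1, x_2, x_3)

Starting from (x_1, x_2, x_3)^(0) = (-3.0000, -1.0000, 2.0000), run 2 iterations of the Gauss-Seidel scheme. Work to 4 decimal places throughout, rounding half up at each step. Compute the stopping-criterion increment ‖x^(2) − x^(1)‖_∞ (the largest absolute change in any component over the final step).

Iteration 1:
  x_1 = (-10 - (-4)·-1.0000 - (4)·2.0000) / (12) = -1.8333
  x_2 = (10 - (-1)·-1.8333 - (-3)·2.0000) / (8) = 1.7708
  x_3 = (9 - (-3)·-1.8333 - (2)·1.7708) / (6) = -0.0069
Iteration 2:
  x_1 = (-10 - (-4)·1.7708 - (4)·-0.0069) / (12) = -0.2408
  x_2 = (10 - (-1)·-0.2408 - (-3)·-0.0069) / (8) = 1.2173
  x_3 = (9 - (-3)·-0.2408 - (2)·1.2173) / (6) = 0.9738
Change: (1.5925, -0.5535, 0.9807) → max |·| = 1.5925

1.5925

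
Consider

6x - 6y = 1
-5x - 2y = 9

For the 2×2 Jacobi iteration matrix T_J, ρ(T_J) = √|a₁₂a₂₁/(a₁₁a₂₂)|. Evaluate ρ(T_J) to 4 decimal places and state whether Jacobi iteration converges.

a₁₂a₂₁/(a₁₁a₂₂) = (-6)·(-5) / ((6)·(-2)) = -2.500000
ρ = √|-2.500000| = √2.500000 = 1.5811
ρ > 1, so Jacobi diverges

1.5811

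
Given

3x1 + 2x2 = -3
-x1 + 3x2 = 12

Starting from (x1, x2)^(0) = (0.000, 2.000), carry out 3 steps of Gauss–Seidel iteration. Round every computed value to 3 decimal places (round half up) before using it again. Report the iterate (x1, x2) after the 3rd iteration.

Iteration 1:
  x1 = (-3 - (2)·2.000) / (3) = -2.333
  x2 = (12 - (-1)·-2.333) / (3) = 3.222
Iteration 2:
  x1 = (-3 - (2)·3.222) / (3) = -3.148
  x2 = (12 - (-1)·-3.148) / (3) = 2.951
Iteration 3:
  x1 = (-3 - (2)·2.951) / (3) = -2.967
  x2 = (12 - (-1)·-2.967) / (3) = 3.011

(-2.967, 3.011)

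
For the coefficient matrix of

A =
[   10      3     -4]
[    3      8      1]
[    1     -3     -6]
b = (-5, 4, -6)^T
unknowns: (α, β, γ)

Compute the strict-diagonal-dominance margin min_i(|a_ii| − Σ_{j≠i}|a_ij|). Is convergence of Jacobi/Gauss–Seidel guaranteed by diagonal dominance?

row 1: |10| − (3+4) = 3
row 2: |8| − (3+1) = 4
row 3: |-6| − (1+3) = 2
minimum over rows = 2 → strictly diagonally dominant (convergence guaranteed)

2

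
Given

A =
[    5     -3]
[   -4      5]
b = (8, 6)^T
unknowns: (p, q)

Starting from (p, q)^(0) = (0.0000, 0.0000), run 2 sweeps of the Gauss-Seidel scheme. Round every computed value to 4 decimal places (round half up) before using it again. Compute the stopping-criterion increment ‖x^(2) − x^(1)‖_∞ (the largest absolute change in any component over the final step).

Iteration 1:
  p = (8 - (-3)·0.0000) / (5) = 1.6000
  q = (6 - (-4)·1.6000) / (5) = 2.4800
Iteration 2:
  p = (8 - (-3)·2.4800) / (5) = 3.0880
  q = (6 - (-4)·3.0880) / (5) = 3.6704
Change: (1.4880, 1.1904) → max |·| = 1.4880

1.4880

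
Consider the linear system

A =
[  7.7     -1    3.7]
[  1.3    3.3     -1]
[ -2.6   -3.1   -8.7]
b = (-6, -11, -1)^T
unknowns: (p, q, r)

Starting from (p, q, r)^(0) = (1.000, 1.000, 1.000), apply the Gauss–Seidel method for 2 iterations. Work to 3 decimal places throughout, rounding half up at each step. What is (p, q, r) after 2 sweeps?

(-1.775, -2.218, 1.436)

Iteration 1:
  p = (-6 - (-1)·1.000 - (3.7)·1.000) / (7.7) = -1.130
  q = (-11 - (1.3)·-1.130 - (-1)·1.000) / (3.3) = -2.585
  r = (-1 - (-2.6)·-1.130 - (-3.1)·-2.585) / (-8.7) = 1.374
Iteration 2:
  p = (-6 - (-1)·-2.585 - (3.7)·1.374) / (7.7) = -1.775
  q = (-11 - (1.3)·-1.775 - (-1)·1.374) / (3.3) = -2.218
  r = (-1 - (-2.6)·-1.775 - (-3.1)·-2.218) / (-8.7) = 1.436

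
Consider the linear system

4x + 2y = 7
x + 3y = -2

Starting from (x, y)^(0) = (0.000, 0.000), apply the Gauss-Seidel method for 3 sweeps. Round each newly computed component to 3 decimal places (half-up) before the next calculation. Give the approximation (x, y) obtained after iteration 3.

(2.479, -1.493)

Iteration 1:
  x = (7 - (2)·0.000) / (4) = 1.750
  y = (-2 - (1)·1.750) / (3) = -1.250
Iteration 2:
  x = (7 - (2)·-1.250) / (4) = 2.375
  y = (-2 - (1)·2.375) / (3) = -1.458
Iteration 3:
  x = (7 - (2)·-1.458) / (4) = 2.479
  y = (-2 - (1)·2.479) / (3) = -1.493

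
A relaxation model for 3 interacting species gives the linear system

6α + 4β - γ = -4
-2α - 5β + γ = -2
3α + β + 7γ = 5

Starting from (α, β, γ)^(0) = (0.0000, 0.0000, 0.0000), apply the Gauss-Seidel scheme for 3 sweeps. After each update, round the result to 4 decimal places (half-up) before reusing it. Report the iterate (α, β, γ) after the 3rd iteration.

(-1.1454, 1.0558, 1.0543)

Iteration 1:
  α = (-4 - (4)·0.0000 - (-1)·0.0000) / (6) = -0.6667
  β = (-2 - (-2)·-0.6667 - (1)·0.0000) / (-5) = 0.6667
  γ = (5 - (3)·-0.6667 - (1)·0.6667) / (7) = 0.9048
Iteration 2:
  α = (-4 - (4)·0.6667 - (-1)·0.9048) / (6) = -0.9603
  β = (-2 - (-2)·-0.9603 - (1)·0.9048) / (-5) = 0.9651
  γ = (5 - (3)·-0.9603 - (1)·0.9651) / (7) = 0.9880
Iteration 3:
  α = (-4 - (4)·0.9651 - (-1)·0.9880) / (6) = -1.1454
  β = (-2 - (-2)·-1.1454 - (1)·0.9880) / (-5) = 1.0558
  γ = (5 - (3)·-1.1454 - (1)·1.0558) / (7) = 1.0543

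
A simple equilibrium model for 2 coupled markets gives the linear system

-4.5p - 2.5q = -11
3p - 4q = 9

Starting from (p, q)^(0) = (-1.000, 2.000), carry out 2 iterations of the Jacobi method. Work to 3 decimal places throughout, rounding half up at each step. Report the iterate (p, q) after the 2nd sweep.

(4.111, -1.250)

Iteration 1:
  p = (-11 - (-2.5)·2.000) / (-4.5) = 1.333
  q = (9 - (3)·-1.000) / (-4) = -3.000
Iteration 2:
  p = (-11 - (-2.5)·-3.000) / (-4.5) = 4.111
  q = (9 - (3)·1.333) / (-4) = -1.250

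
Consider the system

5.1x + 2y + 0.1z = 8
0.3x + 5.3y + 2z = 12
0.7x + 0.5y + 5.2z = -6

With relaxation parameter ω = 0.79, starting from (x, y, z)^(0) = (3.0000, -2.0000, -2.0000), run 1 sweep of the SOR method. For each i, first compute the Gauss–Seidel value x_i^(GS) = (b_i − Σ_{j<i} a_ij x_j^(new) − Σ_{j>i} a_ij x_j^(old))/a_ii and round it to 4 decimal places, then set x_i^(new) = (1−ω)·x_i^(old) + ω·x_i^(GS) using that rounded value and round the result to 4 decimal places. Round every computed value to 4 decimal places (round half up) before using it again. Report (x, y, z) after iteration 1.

(2.5198, 1.8522, -1.7402)

Iteration 1:
  x: GS value = (8 - (2)·-2.0000 - (0.1)·-2.0000) / (5.1) = 2.3922;  x ← (1−ω)·3.0000 + ω·2.3922 = 2.5198
  y: GS value = (12 - (0.3)·2.5198 - (2)·-2.0000) / (5.3) = 2.8762;  y ← (1−ω)·-2.0000 + ω·2.8762 = 1.8522
  z: GS value = (-6 - (0.7)·2.5198 - (0.5)·1.8522) / (5.2) = -1.6711;  z ← (1−ω)·-2.0000 + ω·-1.6711 = -1.7402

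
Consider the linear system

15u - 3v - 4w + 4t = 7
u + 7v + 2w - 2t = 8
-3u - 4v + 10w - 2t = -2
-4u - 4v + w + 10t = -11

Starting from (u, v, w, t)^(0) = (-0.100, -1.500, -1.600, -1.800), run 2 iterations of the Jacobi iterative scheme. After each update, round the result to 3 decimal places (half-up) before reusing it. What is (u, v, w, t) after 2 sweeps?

(0.791, 1.000, -0.010, -0.453)

Iteration 1:
  u = (7 - (-3)·-1.500 - (-4)·-1.600 - (4)·-1.800) / (15) = 0.220
  v = (8 - (1)·-0.100 - (2)·-1.600 - (-2)·-1.800) / (7) = 1.100
  w = (-2 - (-3)·-0.100 - (-4)·-1.500 - (-2)·-1.800) / (10) = -1.190
  t = (-11 - (-4)·-0.100 - (-4)·-1.500 - (1)·-1.600) / (10) = -1.580
Iteration 2:
  u = (7 - (-3)·1.100 - (-4)·-1.190 - (4)·-1.580) / (15) = 0.791
  v = (8 - (1)·0.220 - (2)·-1.190 - (-2)·-1.580) / (7) = 1.000
  w = (-2 - (-3)·0.220 - (-4)·1.100 - (-2)·-1.580) / (10) = -0.010
  t = (-11 - (-4)·0.220 - (-4)·1.100 - (1)·-1.190) / (10) = -0.453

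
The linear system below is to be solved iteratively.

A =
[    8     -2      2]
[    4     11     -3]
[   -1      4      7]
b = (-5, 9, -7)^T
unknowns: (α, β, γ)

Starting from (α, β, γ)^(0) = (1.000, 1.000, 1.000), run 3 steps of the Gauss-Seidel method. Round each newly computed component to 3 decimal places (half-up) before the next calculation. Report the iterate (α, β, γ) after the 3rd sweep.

(-0.280, 0.614, -1.391)

Iteration 1:
  α = (-5 - (-2)·1.000 - (2)·1.000) / (8) = -0.625
  β = (9 - (4)·-0.625 - (-3)·1.000) / (11) = 1.318
  γ = (-7 - (-1)·-0.625 - (4)·1.318) / (7) = -1.842
Iteration 2:
  α = (-5 - (-2)·1.318 - (2)·-1.842) / (8) = 0.165
  β = (9 - (4)·0.165 - (-3)·-1.842) / (11) = 0.256
  γ = (-7 - (-1)·0.165 - (4)·0.256) / (7) = -1.123
Iteration 3:
  α = (-5 - (-2)·0.256 - (2)·-1.123) / (8) = -0.280
  β = (9 - (4)·-0.280 - (-3)·-1.123) / (11) = 0.614
  γ = (-7 - (-1)·-0.280 - (4)·0.614) / (7) = -1.391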